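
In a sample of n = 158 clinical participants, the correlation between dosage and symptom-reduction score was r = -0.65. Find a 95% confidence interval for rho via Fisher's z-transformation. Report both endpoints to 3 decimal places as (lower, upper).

z_r = atanh(-0.65) = -0.775299;  SE = 1/√(n−3) = 1/√155 = 0.080322
z-limits: -0.775299 ± 1.960·0.080322 = -0.775299 ± 0.157431 = [-0.932730, -0.617868]
ρ-limits: (tanh -0.932730, tanh -0.617868) = (-0.732, -0.550)

(-0.732, -0.550)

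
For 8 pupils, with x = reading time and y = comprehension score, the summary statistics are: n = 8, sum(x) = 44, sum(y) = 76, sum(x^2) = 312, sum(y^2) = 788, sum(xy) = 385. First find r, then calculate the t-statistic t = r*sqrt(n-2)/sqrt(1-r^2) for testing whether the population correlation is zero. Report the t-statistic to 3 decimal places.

-1.360

Numerator: nΣxy − (Σx)(Σy) = 8·385 − (44)(76) = -264
Denominator: √[(nΣx²−(Σx)²)(nΣy²−(Σy)²)]
  nΣx²−(Σx)² = 8·312 − 1936 = 560;  nΣy²−(Σy)² = 8·788 − 5776 = 528
  √(560·528) = √295680 = 543.7647
r = -264 / 543.7647 = -0.4855
t = r·√(n−2)/√(1−r²) = -0.4855·√6 / √(1−0.235710) = -1.189227 / 0.874237 = -1.360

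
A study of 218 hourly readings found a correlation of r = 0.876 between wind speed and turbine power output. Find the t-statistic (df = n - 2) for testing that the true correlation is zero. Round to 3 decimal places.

t = r·√(n−2) / √(1−r²) with r = 0.876, n = 218
  = 0.876·√216 / √(1 − 0.767376)
  = 0.876·14.696938 / 0.482311
  = 12.874518 / 0.482311 = 26.693

26.693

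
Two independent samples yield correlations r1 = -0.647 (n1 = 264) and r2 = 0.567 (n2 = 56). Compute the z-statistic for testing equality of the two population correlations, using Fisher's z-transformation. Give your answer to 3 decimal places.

z1 = atanh(-0.647) = -0.770121,  z2 = atanh(0.567) = 0.643090
SE = √(1/(n1−3) + 1/(n2−3)) = √(1/261 + 1/53) = √(0.0038314 + 0.0188679) = √0.0226993 = 0.150663
z = (z1 − z2)/SE = (-0.770121 − 0.643090) / 0.150663 = -1.413211 / 0.150663 = -9.380

-9.380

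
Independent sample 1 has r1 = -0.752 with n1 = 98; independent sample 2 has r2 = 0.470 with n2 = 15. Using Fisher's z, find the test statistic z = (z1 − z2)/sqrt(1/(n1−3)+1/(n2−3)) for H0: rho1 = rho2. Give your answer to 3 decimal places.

-4.856

z1 = atanh(-0.752) = -0.977542,  z2 = atanh(0.470) = 0.510070
SE = √(1/(n1−3) + 1/(n2−3)) = √(1/95 + 1/12) = √(0.0105263 + 0.0833333) = √0.0938596 = 0.306365
z = (z1 − z2)/SE = (-0.977542 − 0.510070) / 0.306365 = -1.487612 / 0.306365 = -4.856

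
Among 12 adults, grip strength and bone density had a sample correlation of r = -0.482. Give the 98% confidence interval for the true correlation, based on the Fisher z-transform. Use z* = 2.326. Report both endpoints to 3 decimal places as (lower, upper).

(-0.862, 0.245)

Fisher z: z_r = atanh(r) = ½·ln((1+(-0.482))/(1−(-0.482))) = -0.525586
SE(z) = 1/√(n−3) = 1/√9 = 0.333333
98% ⇒ z* = 2.326; margin = 2.326·0.333333 = 0.775333
CI on z-scale: (-1.300919, 0.249747)
Back-transform: tanh(-1.300919) = -0.861960, tanh(0.249747) = 0.244681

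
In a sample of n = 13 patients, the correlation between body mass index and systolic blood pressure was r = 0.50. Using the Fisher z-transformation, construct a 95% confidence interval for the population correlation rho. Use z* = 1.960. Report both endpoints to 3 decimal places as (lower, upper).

Fisher z: z_r = atanh(r) = ½·ln((1+0.50)/(1−0.50)) = 0.549306
SE(z) = 1/√(n−3) = 1/√10 = 0.316228
95% ⇒ z* = 1.960; margin = 1.960·0.316228 = 0.619807
CI on z-scale: (-0.070501, 1.169113)
Back-transform: tanh(-0.070501) = -0.070384, tanh(1.169113) = 0.823988

(-0.070, 0.824)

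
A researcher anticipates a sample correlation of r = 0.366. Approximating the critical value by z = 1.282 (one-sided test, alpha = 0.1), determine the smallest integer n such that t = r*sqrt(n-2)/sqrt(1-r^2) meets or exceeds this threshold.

13

r√(n−2)/√(1−r²) ≥ 1.282  ⇔  n−2 ≥ (1.282)²·(1−r²)/r²
(1−r²)/r² = (1−0.133956)/0.133956 = 6.4651
n ≥ 2 + 1.643524·6.4651 = 2 + 10.6255 = 12.6255
⌈12.6255⌉ = 13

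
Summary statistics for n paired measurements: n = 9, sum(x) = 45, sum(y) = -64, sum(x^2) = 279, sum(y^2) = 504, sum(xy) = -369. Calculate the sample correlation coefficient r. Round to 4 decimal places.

S_xy = nΣxy − ΣxΣy = 9·(-369) − 45·(-64) = -3321 − (-2880) = -441
S_xx = nΣx² − (Σx)² = 9·279 − 45² = 2511 − 2025 = 486
S_yy = nΣy² − (Σy)² = 9·504 − (-64)² = 4536 − 4096 = 440
r = S_xy / √(S_xx·S_yy) = -441 / √(486·440) = -441 / √213840 = -441 / 462.4284 = -0.9537

-0.9537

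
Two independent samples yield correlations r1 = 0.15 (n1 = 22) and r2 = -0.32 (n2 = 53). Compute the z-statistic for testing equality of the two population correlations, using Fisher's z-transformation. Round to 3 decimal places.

1.791

z1 = atanh(0.15) = 0.151140,  z2 = atanh(-0.32) = -0.331647
SE = √(1/(n1−3) + 1/(n2−3)) = √(1/19 + 1/50) = √(0.0526316 + 0.0200000) = √0.0726316 = 0.269503
z = (z1 − z2)/SE = (0.151140 − (-0.331647)) / 0.269503 = 0.482787 / 0.269503 = 1.791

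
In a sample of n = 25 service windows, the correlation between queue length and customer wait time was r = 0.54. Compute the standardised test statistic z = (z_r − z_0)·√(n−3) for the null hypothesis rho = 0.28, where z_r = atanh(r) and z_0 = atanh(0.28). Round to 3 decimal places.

1.484

z_r = atanh(0.54) = 0.604156,  z_0 = atanh(0.28) = 0.287682
SE = 1/√(n−3) = 1/√22 = 0.213201
z = (z_r − z_0)/SE = (0.604156 − 0.287682) / 0.213201 = 0.316474 / 0.213201 = 1.484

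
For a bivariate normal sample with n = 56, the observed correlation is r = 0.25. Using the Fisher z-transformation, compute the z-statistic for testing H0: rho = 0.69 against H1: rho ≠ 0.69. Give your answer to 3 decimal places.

z_r = atanh(0.25) = 0.255413,  z_0 = atanh(0.69) = 0.847956
SE = 1/√(n−3) = 1/√53 = 0.137361
z = (z_r − z_0)/SE = (0.255413 − 0.847956) / 0.137361 = -0.592543 / 0.137361 = -4.314

-4.314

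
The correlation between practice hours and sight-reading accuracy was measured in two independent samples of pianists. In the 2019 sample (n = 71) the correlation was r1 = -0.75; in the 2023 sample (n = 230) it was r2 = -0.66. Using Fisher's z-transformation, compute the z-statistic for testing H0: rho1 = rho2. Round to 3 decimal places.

-1.303

z1 = atanh(-0.75) = -0.972955,  z2 = atanh(-0.66) = -0.792814
SE = √(1/(n1−3) + 1/(n2−3)) = √(1/68 + 1/227) = √(0.0147059 + 0.0044053) = √0.0191112 = 0.138243
z = (z1 − z2)/SE = (-0.972955 − (-0.792814)) / 0.138243 = -0.180141 / 0.138243 = -1.303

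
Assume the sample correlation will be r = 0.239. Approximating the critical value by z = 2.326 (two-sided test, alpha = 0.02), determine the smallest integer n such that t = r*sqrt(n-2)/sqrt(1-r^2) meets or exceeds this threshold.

Need r·√(n−2)/√(1−r²) ≥ 2.326
√(n−2) ≥ 2.326·√(1−0.057121) / 0.239 = 2.326·0.971020 / 0.239 = 9.4502
n−2 ≥ 89.3063  ⇒  n ≥ 91.3063
Smallest integer n = 92

92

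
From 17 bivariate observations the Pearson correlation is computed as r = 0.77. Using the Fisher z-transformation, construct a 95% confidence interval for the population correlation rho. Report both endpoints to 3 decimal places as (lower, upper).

z_r = atanh(0.77) = 1.020328;  SE = 1/√(n−3) = 1/√14 = 0.267261
z-limits: 1.020328 ± 1.960·0.267261 = 1.020328 ± 0.523832 = [0.496496, 1.544160]
ρ-limits: (tanh 0.496496, tanh 1.544160) = (0.459, 0.913)

(0.459, 0.913)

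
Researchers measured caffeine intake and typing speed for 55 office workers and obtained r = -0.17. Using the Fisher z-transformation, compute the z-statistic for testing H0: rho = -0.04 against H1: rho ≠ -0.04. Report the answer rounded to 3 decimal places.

Fisher z: atanh(-0.17) = -0.171667, atanh(-0.04) = -0.040021
z = (z_r − z_0)·√(n−3) = (-0.171667 − (-0.040021))·√52 = -0.131646 · 7.211103 = -0.949

-0.949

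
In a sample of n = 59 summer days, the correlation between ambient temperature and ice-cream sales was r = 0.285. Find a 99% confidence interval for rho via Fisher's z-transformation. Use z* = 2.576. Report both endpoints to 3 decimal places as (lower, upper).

Fisher z: z_r = atanh(r) = ½·ln((1+0.285)/(1−0.285)) = 0.293116
SE(z) = 1/√(n−3) = 1/√56 = 0.133631
99% ⇒ z* = 2.576; margin = 2.576·0.133631 = 0.344233
CI on z-scale: (-0.051117, 0.637349)
Back-transform: tanh(-0.051117) = -0.051073, tanh(0.637349) = 0.563092

(-0.051, 0.563)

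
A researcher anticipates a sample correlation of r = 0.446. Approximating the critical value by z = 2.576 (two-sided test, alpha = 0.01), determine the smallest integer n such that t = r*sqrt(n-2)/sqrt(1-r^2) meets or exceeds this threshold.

29

r√(n−2)/√(1−r²) ≥ 2.576  ⇔  n−2 ≥ (2.576)²·(1−r²)/r²
(1−r²)/r² = (1−0.198916)/0.198916 = 4.0272
n ≥ 2 + 6.635776·4.0272 = 2 + 26.7236 = 28.7236
⌈28.7236⌉ = 29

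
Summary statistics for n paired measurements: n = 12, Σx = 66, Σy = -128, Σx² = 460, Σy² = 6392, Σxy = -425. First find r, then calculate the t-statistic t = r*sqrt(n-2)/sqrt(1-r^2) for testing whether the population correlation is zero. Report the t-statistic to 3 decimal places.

S_xy = nΣxy − ΣxΣy = 12·(-425) − 66·(-128) = -5100 − (-8448) = 3348
S_xx = nΣx² − (Σx)² = 12·460 − 66² = 5520 − 4356 = 1164
S_yy = nΣy² − (Σy)² = 12·6392 − (-128)² = 76704 − 16384 = 60320
r = S_xy / √(S_xx·S_yy) = 3348 / √(1164·60320) = 3348 / √70212480 = 3348 / 8379.2888 = 0.3996
t = r·√(n−2)/√(1−r²) = 0.3996·√10 / √(1−0.159680) = 1.263646 / 0.916690 = 1.378

1.378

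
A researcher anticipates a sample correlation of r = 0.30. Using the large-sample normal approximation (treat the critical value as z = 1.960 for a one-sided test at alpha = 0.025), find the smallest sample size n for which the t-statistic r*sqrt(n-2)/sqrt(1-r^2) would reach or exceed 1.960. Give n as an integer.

r√(n−2)/√(1−r²) ≥ 1.960  ⇔  n−2 ≥ (1.960)²·(1−r²)/r²
(1−r²)/r² = (1−0.0900)/0.0900 = 10.1111
n ≥ 2 + 3.8416·10.1111 = 2 + 38.8428 = 40.8428
⌈40.8428⌉ = 41

41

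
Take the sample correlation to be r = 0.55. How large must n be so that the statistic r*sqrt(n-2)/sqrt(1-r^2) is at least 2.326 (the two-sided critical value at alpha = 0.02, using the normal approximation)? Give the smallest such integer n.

Need r·√(n−2)/√(1−r²) ≥ 2.326
√(n−2) ≥ 2.326·√(1−0.3025) / 0.55 = 2.326·0.835165 / 0.55 = 3.5320
n−2 ≥ 12.4750  ⇒  n ≥ 14.4750
Smallest integer n = 15

15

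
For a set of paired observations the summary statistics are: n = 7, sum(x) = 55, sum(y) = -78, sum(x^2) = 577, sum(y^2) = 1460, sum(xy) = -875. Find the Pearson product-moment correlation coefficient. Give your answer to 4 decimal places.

-0.8960

S_xy = nΣxy − ΣxΣy = 7·(-875) − 55·(-78) = -6125 − (-4290) = -1835
S_xx = nΣx² − (Σx)² = 7·577 − 55² = 4039 − 3025 = 1014
S_yy = nΣy² − (Σy)² = 7·1460 − (-78)² = 10220 − 6084 = 4136
r = S_xy / √(S_xx·S_yy) = -1835 / √(1014·4136) = -1835 / √4193904 = -1835 / 2047.9023 = -0.8960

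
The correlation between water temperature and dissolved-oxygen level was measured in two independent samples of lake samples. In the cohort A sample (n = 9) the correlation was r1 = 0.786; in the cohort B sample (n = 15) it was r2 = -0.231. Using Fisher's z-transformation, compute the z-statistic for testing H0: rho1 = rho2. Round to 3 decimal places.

2.592

Fisher z-transforms: z1 = atanh(0.786) = 1.060879, z2 = atanh(-0.231) = -0.235246; difference d = 1.296125
Var(d) = 1/6 + 1/12 = 0.1666667 + 0.0833333 = 0.2500000
z = d/√Var(d) = 1.296125 / √0.2500000 = 1.296125 / 0.500000 = 2.592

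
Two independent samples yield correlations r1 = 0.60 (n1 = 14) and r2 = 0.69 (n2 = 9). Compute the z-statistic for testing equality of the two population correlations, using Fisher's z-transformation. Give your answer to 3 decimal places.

Fisher z-transforms: z1 = atanh(0.60) = 0.693147, z2 = atanh(0.69) = 0.847956; difference d = -0.154809
Var(d) = 1/11 + 1/6 = 0.0909091 + 0.1666667 = 0.2575758
z = d/√Var(d) = -0.154809 / √0.2575758 = -0.154809 / 0.507519 = -0.305

-0.305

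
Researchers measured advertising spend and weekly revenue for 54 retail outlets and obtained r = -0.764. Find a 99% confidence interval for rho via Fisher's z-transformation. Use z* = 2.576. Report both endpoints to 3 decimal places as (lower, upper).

(-0.878, -0.568)

Fisher z: z_r = atanh(r) = ½·ln((1+(-0.764))/(1−(-0.764))) = -1.005754
SE(z) = 1/√(n−3) = 1/√51 = 0.140028
99% ⇒ z* = 2.576; margin = 2.576·0.140028 = 0.360712
CI on z-scale: (-1.366466, -0.645042)
Back-transform: tanh(-1.366466) = -0.877884, tanh(-0.645042) = -0.568323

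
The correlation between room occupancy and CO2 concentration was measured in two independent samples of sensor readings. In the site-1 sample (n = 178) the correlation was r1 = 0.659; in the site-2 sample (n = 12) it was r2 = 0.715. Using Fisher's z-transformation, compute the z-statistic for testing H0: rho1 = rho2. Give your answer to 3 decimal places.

-0.311

Fisher z-transforms: z1 = atanh(0.659) = 0.791044, z2 = atanh(0.715) = 0.897340; difference d = -0.106296
Var(d) = 1/175 + 1/9 = 0.0057143 + 0.1111111 = 0.1168254
z = d/√Var(d) = -0.106296 / √0.1168254 = -0.106296 / 0.341797 = -0.311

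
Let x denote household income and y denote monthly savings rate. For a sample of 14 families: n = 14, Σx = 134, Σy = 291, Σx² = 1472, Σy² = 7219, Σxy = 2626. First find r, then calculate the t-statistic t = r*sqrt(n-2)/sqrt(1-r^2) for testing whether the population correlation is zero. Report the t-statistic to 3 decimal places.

-1.245

S_xy = nΣxy − ΣxΣy = 14·2626 − 134·291 = 36764 − 38994 = -2230
S_xx = nΣx² − (Σx)² = 14·1472 − 134² = 20608 − 17956 = 2652
S_yy = nΣy² − (Σy)² = 14·7219 − 291² = 101066 − 84681 = 16385
r = S_xy / √(S_xx·S_yy) = -2230 / √(2652·16385) = -2230 / √43453020 = -2230 / 6591.8905 = -0.3383
t = r·√(n−2)/√(1−r²) = -0.3383·√12 / √(1−0.114447) = -1.171906 / 0.941038 = -1.245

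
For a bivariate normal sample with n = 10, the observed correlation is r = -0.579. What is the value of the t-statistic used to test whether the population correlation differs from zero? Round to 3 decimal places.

1 − r² = 1 − 0.335241 = 0.664759;  √(1−r²) = 0.815328
√(n−2) = √8 = 2.828427
t = r·√(n−2)/√(1−r²) = -0.579 · 2.828427 / 0.815328 = -2.009

-2.009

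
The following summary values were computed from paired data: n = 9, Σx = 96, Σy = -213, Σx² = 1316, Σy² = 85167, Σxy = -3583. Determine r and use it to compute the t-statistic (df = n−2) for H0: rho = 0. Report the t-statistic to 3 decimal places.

S_xy = nΣxy − ΣxΣy = 9·(-3583) − 96·(-213) = -32247 − (-20448) = -11799
S_xx = nΣx² − (Σx)² = 9·1316 − 96² = 11844 − 9216 = 2628
S_yy = nΣy² − (Σy)² = 9·85167 − (-213)² = 766503 − 45369 = 721134
r = S_xy / √(S_xx·S_yy) = -11799 / √(2628·721134) = -11799 / √1895140152 = -11799 / 43533.2075 = -0.2710
t = r·√(n−2)/√(1−r²) = -0.2710·√7 / √(1−0.073441) = -0.716999 / 0.962579 = -0.745

-0.745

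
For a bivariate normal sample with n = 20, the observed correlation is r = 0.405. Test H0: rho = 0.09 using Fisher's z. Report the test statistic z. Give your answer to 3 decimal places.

z_r = atanh(0.405) = 0.429616,  z_0 = atanh(0.09) = 0.090244
SE = 1/√(n−3) = 1/√17 = 0.242536
z = (z_r − z_0)/SE = (0.429616 − 0.090244) / 0.242536 = 0.339372 / 0.242536 = 1.399

1.399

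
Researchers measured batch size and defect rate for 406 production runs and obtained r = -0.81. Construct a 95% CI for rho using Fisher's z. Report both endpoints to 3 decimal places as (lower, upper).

z_r = atanh(-0.81) = -1.127029;  SE = 1/√(n−3) = 1/√403 = 0.049814
z-limits: -1.127029 ± 1.960·0.049814 = -1.127029 ± 0.097635 = [-1.224664, -1.029394]
ρ-limits: (tanh -1.224664, tanh -1.029394) = (-0.841, -0.774)

(-0.841, -0.774)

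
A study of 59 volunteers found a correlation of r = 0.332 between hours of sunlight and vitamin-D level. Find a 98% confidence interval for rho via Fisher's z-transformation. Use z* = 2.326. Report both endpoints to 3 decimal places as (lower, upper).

Fisher z: z_r = atanh(r) = ½·ln((1+0.332)/(1−0.332)) = 0.345074
SE(z) = 1/√(n−3) = 1/√56 = 0.133631
98% ⇒ z* = 2.326; margin = 2.326·0.133631 = 0.310826
CI on z-scale: (0.034248, 0.655900)
Back-transform: tanh(0.034248) = 0.034235, tanh(0.655900) = 0.575628

(0.034, 0.576)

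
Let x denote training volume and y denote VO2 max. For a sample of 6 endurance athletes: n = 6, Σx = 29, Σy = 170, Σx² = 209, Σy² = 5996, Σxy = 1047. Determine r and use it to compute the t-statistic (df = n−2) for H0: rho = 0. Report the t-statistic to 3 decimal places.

2.585

S_xy = nΣxy − ΣxΣy = 6·1047 − 29·170 = 6282 − 4930 = 1352
S_xx = nΣx² − (Σx)² = 6·209 − 29² = 1254 − 841 = 413
S_yy = nΣy² − (Σy)² = 6·5996 − 170² = 35976 − 28900 = 7076
r = S_xy / √(S_xx·S_yy) = 1352 / √(413·7076) = 1352 / √2922388 = 1352 / 1709.4993 = 0.7909
t = r·√(n−2)/√(1−r²) = 0.7909·√4 / √(1−0.625523) = 1.581800 / 0.611945 = 2.585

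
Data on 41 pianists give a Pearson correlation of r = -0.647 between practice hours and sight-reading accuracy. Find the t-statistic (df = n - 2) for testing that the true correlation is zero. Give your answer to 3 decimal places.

1 − r² = 1 − 0.418609 = 0.581391;  √(1−r²) = 0.762490
√(n−2) = √39 = 6.244998
t = r·√(n−2)/√(1−r²) = -0.647 · 6.244998 / 0.762490 = -5.299

-5.299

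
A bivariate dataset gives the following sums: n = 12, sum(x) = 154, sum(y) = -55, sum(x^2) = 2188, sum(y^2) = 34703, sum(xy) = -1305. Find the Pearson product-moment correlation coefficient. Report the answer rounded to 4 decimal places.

Numerator: nΣxy − (Σx)(Σy) = 12·(-1305) − (154)(-55) = -7190
Denominator: √[(nΣx²−(Σx)²)(nΣy²−(Σy)²)]
  nΣx²−(Σx)² = 12·2188 − 23716 = 2540;  nΣy²−(Σy)² = 12·34703 − 3025 = 413411
  √(2540·413411) = √1050063940 = 32404.6901
r = -7190 / 32404.6901 = -0.2219

-0.2219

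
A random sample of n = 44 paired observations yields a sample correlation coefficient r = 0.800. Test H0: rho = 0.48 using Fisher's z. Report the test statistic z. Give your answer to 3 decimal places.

3.686

z_r = atanh(0.800) = 1.098612,  z_0 = atanh(0.48) = 0.522984
SE = 1/√(n−3) = 1/√41 = 0.156174
z = (z_r − z_0)/SE = (1.098612 − 0.522984) / 0.156174 = 0.575628 / 0.156174 = 3.686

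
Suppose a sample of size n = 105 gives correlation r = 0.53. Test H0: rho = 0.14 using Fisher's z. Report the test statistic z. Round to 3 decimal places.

z_r = atanh(0.53) = 0.590145,  z_0 = atanh(0.14) = 0.140926
SE = 1/√(n−3) = 1/√102 = 0.099015
z = (z_r − z_0)/SE = (0.590145 − 0.140926) / 0.099015 = 0.449219 / 0.099015 = 4.537

4.537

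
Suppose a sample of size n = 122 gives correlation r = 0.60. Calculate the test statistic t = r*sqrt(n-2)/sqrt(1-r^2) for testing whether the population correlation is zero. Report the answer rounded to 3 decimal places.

8.216

t = r·√(n−2) / √(1−r²) with r = 0.60, n = 122
  = 0.60·√120 / √(1 − 0.3600)
  = 0.60·10.954451 / 0.800000
  = 6.572671 / 0.800000 = 8.216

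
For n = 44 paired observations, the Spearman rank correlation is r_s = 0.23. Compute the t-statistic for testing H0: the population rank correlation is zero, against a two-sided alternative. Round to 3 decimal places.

1 − r_s² = 1 − 0.0529 = 0.9471;  √(1−r_s²) = 0.973191
√(n−2) = √42 = 6.480741
t = r_s·√(n−2)/√(1−r_s²) = 0.23 · 6.480741 / 0.973191 = 1.532

1.532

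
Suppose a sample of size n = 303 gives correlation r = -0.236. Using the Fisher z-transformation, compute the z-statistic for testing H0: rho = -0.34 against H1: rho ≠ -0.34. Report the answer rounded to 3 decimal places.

Fisher z: atanh(-0.236) = -0.240534, atanh(-0.34) = -0.354093
z = (z_r − z_0)·√(n−3) = (-0.240534 − (-0.354093))·√300 = 0.113559 · 17.320508 = 1.967

1.967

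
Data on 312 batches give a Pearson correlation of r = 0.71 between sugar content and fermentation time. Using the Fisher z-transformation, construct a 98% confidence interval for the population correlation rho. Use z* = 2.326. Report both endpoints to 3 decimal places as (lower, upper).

Fisher z: z_r = atanh(r) = ½·ln((1+0.71)/(1−0.71)) = 0.887184
SE(z) = 1/√(n−3) = 1/√309 = 0.056888
98% ⇒ z* = 2.326; margin = 2.326·0.056888 = 0.132321
CI on z-scale: (0.754863, 1.019505)
Back-transform: tanh(0.754863) = 0.638041, tanh(1.019505) = 0.769665

(0.638, 0.770)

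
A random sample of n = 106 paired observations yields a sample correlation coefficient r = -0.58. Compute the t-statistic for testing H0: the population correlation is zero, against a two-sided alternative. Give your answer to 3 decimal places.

-7.261

1 − r² = 1 − 0.3364 = 0.6636;  √(1−r²) = 0.814616
√(n−2) = √104 = 10.198039
t = r·√(n−2)/√(1−r²) = -0.58 · 10.198039 / 0.814616 = -7.261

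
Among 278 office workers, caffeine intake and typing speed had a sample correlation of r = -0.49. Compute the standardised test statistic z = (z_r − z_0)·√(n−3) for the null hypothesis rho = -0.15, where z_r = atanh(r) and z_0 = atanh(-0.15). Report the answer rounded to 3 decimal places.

-6.383

z_r = atanh(-0.49) = -0.536060,  z_0 = atanh(-0.15) = -0.151140
SE = 1/√(n−3) = 1/√275 = 0.060302
z = (z_r − z_0)/SE = (-0.536060 − (-0.151140)) / 0.060302 = -0.384920 / 0.060302 = -6.383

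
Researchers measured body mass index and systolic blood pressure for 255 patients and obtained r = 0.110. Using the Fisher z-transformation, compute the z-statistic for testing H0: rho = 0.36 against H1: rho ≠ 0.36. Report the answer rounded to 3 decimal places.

z_r = atanh(0.110) = 0.110447,  z_0 = atanh(0.36) = 0.376886
SE = 1/√(n−3) = 1/√252 = 0.062994
z = (z_r − z_0)/SE = (0.110447 − 0.376886) / 0.062994 = -0.266439 / 0.062994 = -4.230

-4.230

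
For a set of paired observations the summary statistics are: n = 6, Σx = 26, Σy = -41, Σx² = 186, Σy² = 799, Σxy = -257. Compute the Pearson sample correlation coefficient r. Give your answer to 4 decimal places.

S_xy = nΣxy − ΣxΣy = 6·(-257) − 26·(-41) = -1542 − (-1066) = -476
S_xx = nΣx² − (Σx)² = 6·186 − 26² = 1116 − 676 = 440
S_yy = nΣy² − (Σy)² = 6·799 − (-41)² = 4794 − 1681 = 3113
r = S_xy / √(S_xx·S_yy) = -476 / √(440·3113) = -476 / √1369720 = -476 / 1170.3504 = -0.4067

-0.4067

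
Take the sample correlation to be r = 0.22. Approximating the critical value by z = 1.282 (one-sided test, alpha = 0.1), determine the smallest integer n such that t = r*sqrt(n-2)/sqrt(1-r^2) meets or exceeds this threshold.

35

r√(n−2)/√(1−r²) ≥ 1.282  ⇔  n−2 ≥ (1.282)²·(1−r²)/r²
(1−r²)/r² = (1−0.0484)/0.0484 = 19.6612
n ≥ 2 + 1.643524·19.6612 = 2 + 32.3137 = 34.3137
⌈34.3137⌉ = 35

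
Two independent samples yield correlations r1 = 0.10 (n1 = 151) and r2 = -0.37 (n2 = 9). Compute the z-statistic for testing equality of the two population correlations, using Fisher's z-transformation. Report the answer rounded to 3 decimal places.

1.174

z1 = atanh(0.10) = 0.100335,  z2 = atanh(-0.37) = -0.388423
SE = √(1/(n1−3) + 1/(n2−3)) = √(1/148 + 1/6) = √(0.0067568 + 0.1666667) = √0.1734235 = 0.416441
z = (z1 − z2)/SE = (0.100335 − (-0.388423)) / 0.416441 = 0.488758 / 0.416441 = 1.174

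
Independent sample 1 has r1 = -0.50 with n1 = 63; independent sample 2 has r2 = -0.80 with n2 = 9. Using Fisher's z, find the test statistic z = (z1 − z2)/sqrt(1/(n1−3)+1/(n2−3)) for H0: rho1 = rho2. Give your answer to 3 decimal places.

1.283

z1 = atanh(-0.50) = -0.549306,  z2 = atanh(-0.80) = -1.098612
SE = √(1/(n1−3) + 1/(n2−3)) = √(1/60 + 1/6) = √(0.0166667 + 0.1666667) = √0.1833334 = 0.428174
z = (z1 − z2)/SE = (-0.549306 − (-1.098612)) / 0.428174 = 0.549306 / 0.428174 = 1.283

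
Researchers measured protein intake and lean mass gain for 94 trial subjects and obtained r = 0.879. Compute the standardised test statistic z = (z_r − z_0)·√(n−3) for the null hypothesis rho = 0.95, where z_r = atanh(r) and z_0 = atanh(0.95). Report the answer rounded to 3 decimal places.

-4.392

Fisher z: atanh(0.879) = 1.371352, atanh(0.95) = 1.831781
z = (z_r − z_0)·√(n−3) = (1.371352 − 1.831781)·√91 = -0.460429 · 9.539392 = -4.392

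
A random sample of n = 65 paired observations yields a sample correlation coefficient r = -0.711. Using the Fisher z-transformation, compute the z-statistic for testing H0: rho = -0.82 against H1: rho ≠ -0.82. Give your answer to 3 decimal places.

2.107

z_r = atanh(-0.711) = -0.889203,  z_0 = atanh(-0.82) = -1.156817
SE = 1/√(n−3) = 1/√62 = 0.127000
z = (z_r − z_0)/SE = (-0.889203 − (-1.156817)) / 0.127000 = 0.267614 / 0.127000 = 2.107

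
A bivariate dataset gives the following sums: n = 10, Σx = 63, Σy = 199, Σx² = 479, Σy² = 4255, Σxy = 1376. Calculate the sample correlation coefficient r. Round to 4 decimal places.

S_xy = nΣxy − ΣxΣy = 10·1376 − 63·199 = 13760 − 12537 = 1223
S_xx = nΣx² − (Σx)² = 10·479 − 63² = 4790 − 3969 = 821
S_yy = nΣy² − (Σy)² = 10·4255 − 199² = 42550 − 39601 = 2949
r = S_xy / √(S_xx·S_yy) = 1223 / √(821·2949) = 1223 / √2421129 = 1223 / 1555.9978 = 0.7860

0.7860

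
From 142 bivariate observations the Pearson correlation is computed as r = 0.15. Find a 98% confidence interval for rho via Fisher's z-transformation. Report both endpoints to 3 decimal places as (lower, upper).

z_r = atanh(0.15) = 0.151140;  SE = 1/√(n−3) = 1/√139 = 0.084819
z-limits: 0.151140 ± 2.326·0.084819 = 0.151140 ± 0.197289 = [-0.046149, 0.348429]
ρ-limits: (tanh -0.046149, tanh 0.348429) = (-0.046, 0.335)

(-0.046, 0.335)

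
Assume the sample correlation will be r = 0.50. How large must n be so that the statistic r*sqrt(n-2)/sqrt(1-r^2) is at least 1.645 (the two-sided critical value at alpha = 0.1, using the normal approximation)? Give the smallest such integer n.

r√(n−2)/√(1−r²) ≥ 1.645  ⇔  n−2 ≥ (1.645)²·(1−r²)/r²
(1−r²)/r² = (1−0.2500)/0.2500 = 3.0000
n ≥ 2 + 2.706025·3.0000 = 2 + 8.1181 = 10.1181
⌈10.1181⌉ = 11

11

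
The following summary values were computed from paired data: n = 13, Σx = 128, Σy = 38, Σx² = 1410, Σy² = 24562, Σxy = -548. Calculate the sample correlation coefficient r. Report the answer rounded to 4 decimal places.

-0.4820

S_xy = nΣxy − ΣxΣy = 13·(-548) − 128·38 = -7124 − 4864 = -11988
S_xx = nΣx² − (Σx)² = 13·1410 − 128² = 18330 − 16384 = 1946
S_yy = nΣy² − (Σy)² = 13·24562 − 38² = 319306 − 1444 = 317862
r = S_xy / √(S_xx·S_yy) = -11988 / √(1946·317862) = -11988 / √618559452 = -11988 / 24870.8555 = -0.4820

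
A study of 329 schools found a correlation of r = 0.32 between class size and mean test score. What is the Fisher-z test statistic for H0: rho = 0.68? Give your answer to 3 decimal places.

z_r = atanh(0.32) = 0.331647,  z_0 = atanh(0.68) = 0.829114
SE = 1/√(n−3) = 1/√326 = 0.055385
z = (z_r − z_0)/SE = (0.331647 − 0.829114) / 0.055385 = -0.497467 / 0.055385 = -8.982

-8.982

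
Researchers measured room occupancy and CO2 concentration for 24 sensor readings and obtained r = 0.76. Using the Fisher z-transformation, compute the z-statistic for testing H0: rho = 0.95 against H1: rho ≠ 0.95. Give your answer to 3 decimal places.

Fisher z: atanh(0.76) = 0.996215, atanh(0.95) = 1.831781
z = (z_r − z_0)·√(n−3) = (0.996215 − 1.831781)·√21 = -0.835566 · 4.582576 = -3.829

-3.829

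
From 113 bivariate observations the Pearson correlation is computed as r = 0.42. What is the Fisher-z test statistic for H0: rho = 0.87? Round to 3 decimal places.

Fisher z: atanh(0.42) = 0.447692, atanh(0.87) = 1.333080
z = (z_r − z_0)·√(n−3) = (0.447692 − 1.333080)·√110 = -0.885388 · 10.488088 = -9.286

-9.286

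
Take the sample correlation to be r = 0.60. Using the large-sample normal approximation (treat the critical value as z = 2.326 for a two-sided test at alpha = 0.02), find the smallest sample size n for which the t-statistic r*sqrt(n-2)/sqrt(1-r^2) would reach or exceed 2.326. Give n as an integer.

12

r√(n−2)/√(1−r²) ≥ 2.326  ⇔  n−2 ≥ (2.326)²·(1−r²)/r²
(1−r²)/r² = (1−0.3600)/0.3600 = 1.7778
n ≥ 2 + 5.410276·1.7778 = 2 + 9.6184 = 11.6184
⌈11.6184⌉ = 12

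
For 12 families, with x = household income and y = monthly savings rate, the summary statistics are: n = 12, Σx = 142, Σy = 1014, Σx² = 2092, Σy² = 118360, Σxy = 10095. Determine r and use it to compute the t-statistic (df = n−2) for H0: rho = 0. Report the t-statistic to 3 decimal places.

Numerator: nΣxy − (Σx)(Σy) = 12·10095 − (142)(1014) = -22848
Denominator: √[(nΣx²−(Σx)²)(nΣy²−(Σy)²)]
  nΣx²−(Σx)² = 12·2092 − 20164 = 4940;  nΣy²−(Σy)² = 12·118360 − 1028196 = 392124
  √(4940·392124) = √1937092560 = 44012.4137
r = -22848 / 44012.4137 = -0.5191
t = r·√(n−2)/√(1−r²) = -0.5191·√10 / √(1−0.269465) = -1.641538 / 0.854713 = -1.921

-1.921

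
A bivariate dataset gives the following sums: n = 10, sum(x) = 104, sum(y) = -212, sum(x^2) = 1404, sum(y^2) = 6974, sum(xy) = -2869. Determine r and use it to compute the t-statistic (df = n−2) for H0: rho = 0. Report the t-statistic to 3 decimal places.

-3.139

S_xy = nΣxy − ΣxΣy = 10·(-2869) − 104·(-212) = -28690 − (-22048) = -6642
S_xx = nΣx² − (Σx)² = 10·1404 − 104² = 14040 − 10816 = 3224
S_yy = nΣy² − (Σy)² = 10·6974 − (-212)² = 69740 − 44944 = 24796
r = S_xy / √(S_xx·S_yy) = -6642 / √(3224·24796) = -6642 / √79942304 = -6642 / 8941.0460 = -0.7429
t = r·√(n−2)/√(1−r²) = -0.7429·√8 / √(1−0.551900) = -2.101239 / 0.669403 = -3.139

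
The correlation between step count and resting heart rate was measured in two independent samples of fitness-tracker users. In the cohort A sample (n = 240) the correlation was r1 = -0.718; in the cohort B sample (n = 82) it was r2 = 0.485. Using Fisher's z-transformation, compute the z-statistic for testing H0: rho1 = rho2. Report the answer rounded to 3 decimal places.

z1 = atanh(-0.718) = -0.903505,  z2 = atanh(0.485) = 0.529502
SE = √(1/(n1−3) + 1/(n2−3)) = √(1/237 + 1/79) = √(0.0042194 + 0.0126582) = √0.0168776 = 0.129914
z = (z1 − z2)/SE = (-0.903505 − 0.529502) / 0.129914 = -1.433007 / 0.129914 = -11.030

-11.030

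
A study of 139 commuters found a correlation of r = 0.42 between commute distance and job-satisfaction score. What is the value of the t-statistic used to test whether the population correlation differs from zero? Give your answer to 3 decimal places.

5.417

1 − r² = 1 − 0.1764 = 0.8236;  √(1−r²) = 0.907524
√(n−2) = √137 = 11.704700
t = r·√(n−2)/√(1−r²) = 0.42 · 11.704700 / 0.907524 = 5.417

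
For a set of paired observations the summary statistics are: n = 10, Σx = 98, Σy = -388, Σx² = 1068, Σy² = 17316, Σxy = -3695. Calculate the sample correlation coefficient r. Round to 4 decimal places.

S_xy = nΣxy − ΣxΣy = 10·(-3695) − 98·(-388) = -36950 − (-38024) = 1074
S_xx = nΣx² − (Σx)² = 10·1068 − 98² = 10680 − 9604 = 1076
S_yy = nΣy² − (Σy)² = 10·17316 − (-388)² = 173160 − 150544 = 22616
r = S_xy / √(S_xx·S_yy) = 1074 / √(1076·22616) = 1074 / √24334816 = 1074 / 4933.0331 = 0.2177

0.2177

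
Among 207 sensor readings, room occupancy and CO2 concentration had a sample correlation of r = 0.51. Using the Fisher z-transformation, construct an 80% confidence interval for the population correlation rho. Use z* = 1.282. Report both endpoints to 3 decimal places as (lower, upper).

(0.441, 0.573)

z_r = atanh(0.51) = 0.562730;  SE = 1/√(n−3) = 1/√204 = 0.070014
z-limits: 0.562730 ± 1.282·0.070014 = 0.562730 ± 0.089758 = [0.472972, 0.652488]
ρ-limits: (tanh 0.472972, tanh 0.652488) = (0.441, 0.573)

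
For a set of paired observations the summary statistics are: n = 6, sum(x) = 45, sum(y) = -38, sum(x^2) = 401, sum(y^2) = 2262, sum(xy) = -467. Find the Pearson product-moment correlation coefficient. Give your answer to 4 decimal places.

-0.5080

S_xy = nΣxy − ΣxΣy = 6·(-467) − 45·(-38) = -2802 − (-1710) = -1092
S_xx = nΣx² − (Σx)² = 6·401 − 45² = 2406 − 2025 = 381
S_yy = nΣy² − (Σy)² = 6·2262 − (-38)² = 13572 − 1444 = 12128
r = S_xy / √(S_xx·S_yy) = -1092 / √(381·12128) = -1092 / √4620768 = -1092 / 2149.5972 = -0.5080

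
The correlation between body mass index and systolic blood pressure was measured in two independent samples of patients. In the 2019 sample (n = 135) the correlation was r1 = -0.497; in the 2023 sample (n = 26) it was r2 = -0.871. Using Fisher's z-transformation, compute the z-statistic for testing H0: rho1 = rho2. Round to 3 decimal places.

Fisher z-transforms: z1 = atanh(-0.497) = -0.545314, z2 = atanh(-0.871) = -1.337208; difference d = 0.791894
Var(d) = 1/132 + 1/23 = 0.0075758 + 0.0434783 = 0.0510541
z = d/√Var(d) = 0.791894 / √0.0510541 = 0.791894 / 0.225952 = 3.505

3.505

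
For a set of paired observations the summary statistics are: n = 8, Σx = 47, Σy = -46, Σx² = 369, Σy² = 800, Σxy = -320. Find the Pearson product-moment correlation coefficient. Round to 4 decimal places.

Numerator: nΣxy − (Σx)(Σy) = 8·(-320) − (47)(-46) = -398
Denominator: √[(nΣx²−(Σx)²)(nΣy²−(Σy)²)]
  nΣx²−(Σx)² = 8·369 − 2209 = 743;  nΣy²−(Σy)² = 8·800 − 2116 = 4284
  √(743·4284) = √3183012 = 1784.0998
r = -398 / 1784.0998 = -0.2231

-0.2231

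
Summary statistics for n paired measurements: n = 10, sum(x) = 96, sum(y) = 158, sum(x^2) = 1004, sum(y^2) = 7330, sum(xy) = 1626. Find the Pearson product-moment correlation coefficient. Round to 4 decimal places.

0.1730

Numerator: nΣxy − (Σx)(Σy) = 10·1626 − (96)(158) = 1092
Denominator: √[(nΣx²−(Σx)²)(nΣy²−(Σy)²)]
  nΣx²−(Σx)² = 10·1004 − 9216 = 824;  nΣy²−(Σy)² = 10·7330 − 24964 = 48336
  √(824·48336) = √39828864 = 6311.0113
r = 1092 / 6311.0113 = 0.1730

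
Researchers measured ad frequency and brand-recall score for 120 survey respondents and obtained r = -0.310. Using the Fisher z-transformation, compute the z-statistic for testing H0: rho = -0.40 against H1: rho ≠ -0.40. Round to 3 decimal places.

z_r = atanh(-0.310) = -0.320545,  z_0 = atanh(-0.40) = -0.423649
SE = 1/√(n−3) = 1/√117 = 0.092450
z = (z_r − z_0)/SE = (-0.320545 − (-0.423649)) / 0.092450 = 0.103104 / 0.092450 = 1.115

1.115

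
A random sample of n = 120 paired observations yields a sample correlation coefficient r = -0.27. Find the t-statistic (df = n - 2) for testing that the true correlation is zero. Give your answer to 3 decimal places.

1 − r² = 1 − 0.0729 = 0.9271;  √(1−r²) = 0.962860
√(n−2) = √118 = 10.862780
t = r·√(n−2)/√(1−r²) = -0.27 · 10.862780 / 0.962860 = -3.046

-3.046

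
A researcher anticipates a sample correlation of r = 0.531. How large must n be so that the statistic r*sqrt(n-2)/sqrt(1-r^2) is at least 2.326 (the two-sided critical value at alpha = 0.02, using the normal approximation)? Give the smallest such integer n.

16

r√(n−2)/√(1−r²) ≥ 2.326  ⇔  n−2 ≥ (2.326)²·(1−r²)/r²
(1−r²)/r² = (1−0.281961)/0.281961 = 2.5466
n ≥ 2 + 5.410276·2.5466 = 2 + 13.7778 = 15.7778
⌈15.7778⌉ = 16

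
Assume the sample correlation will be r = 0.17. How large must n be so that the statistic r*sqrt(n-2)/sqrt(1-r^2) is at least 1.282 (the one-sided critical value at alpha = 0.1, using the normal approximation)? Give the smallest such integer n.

58

Need r·√(n−2)/√(1−r²) ≥ 1.282
√(n−2) ≥ 1.282·√(1−0.0289) / 0.17 = 1.282·0.985444 / 0.17 = 7.4314
n−2 ≥ 55.2257  ⇒  n ≥ 57.2257
Smallest integer n = 58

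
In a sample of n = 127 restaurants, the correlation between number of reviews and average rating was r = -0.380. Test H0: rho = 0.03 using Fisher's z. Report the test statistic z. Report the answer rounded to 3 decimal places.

Fisher z: atanh(-0.380) = -0.400060, atanh(0.03) = 0.030009
z = (z_r − z_0)·√(n−3) = (-0.400060 − 0.030009)·√124 = -0.430069 · 11.135529 = -4.789

-4.789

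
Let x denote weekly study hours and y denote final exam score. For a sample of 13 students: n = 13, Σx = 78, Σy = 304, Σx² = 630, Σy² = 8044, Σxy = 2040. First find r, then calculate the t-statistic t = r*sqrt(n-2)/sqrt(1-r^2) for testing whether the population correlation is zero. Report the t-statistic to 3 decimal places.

2.213

S_xy = nΣxy − ΣxΣy = 13·2040 − 78·304 = 26520 − 23712 = 2808
S_xx = nΣx² − (Σx)² = 13·630 − 78² = 8190 − 6084 = 2106
S_yy = nΣy² − (Σy)² = 13·8044 − 304² = 104572 − 92416 = 12156
r = S_xy / √(S_xx·S_yy) = 2808 / √(2106·12156) = 2808 / √25600536 = 2808 / 5059.6972 = 0.5550
t = r·√(n−2)/√(1−r²) = 0.5550·√11 / √(1−0.308025) = 1.840727 / 0.831850 = 2.213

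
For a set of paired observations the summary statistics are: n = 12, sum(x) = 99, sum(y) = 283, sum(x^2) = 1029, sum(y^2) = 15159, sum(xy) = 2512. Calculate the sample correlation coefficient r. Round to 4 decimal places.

0.1321

S_xy = nΣxy − ΣxΣy = 12·2512 − 99·283 = 30144 − 28017 = 2127
S_xx = nΣx² − (Σx)² = 12·1029 − 99² = 12348 − 9801 = 2547
S_yy = nΣy² − (Σy)² = 12·15159 − 283² = 181908 − 80089 = 101819
r = S_xy / √(S_xx·S_yy) = 2127 / √(2547·101819) = 2127 / √259332993 = 2127 / 16103.8192 = 0.1321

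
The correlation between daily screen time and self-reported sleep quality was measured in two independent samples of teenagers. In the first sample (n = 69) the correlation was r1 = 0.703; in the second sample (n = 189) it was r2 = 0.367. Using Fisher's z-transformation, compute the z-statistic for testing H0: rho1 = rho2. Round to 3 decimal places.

3.408

Fisher z-transforms: z1 = atanh(0.703) = 0.873207, z2 = atanh(0.367) = 0.384952; difference d = 0.488255
Var(d) = 1/66 + 1/186 = 0.0151515 + 0.0053763 = 0.0205278
z = d/√Var(d) = 0.488255 / √0.0205278 = 0.488255 / 0.143275 = 3.408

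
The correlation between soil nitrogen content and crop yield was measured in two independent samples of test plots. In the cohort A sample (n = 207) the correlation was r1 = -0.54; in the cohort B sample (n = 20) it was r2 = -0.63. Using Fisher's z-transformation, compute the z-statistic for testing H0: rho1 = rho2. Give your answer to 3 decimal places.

0.544

Fisher z-transforms: z1 = atanh(-0.54) = -0.604156, z2 = atanh(-0.63) = -0.741416; difference d = 0.137260
Var(d) = 1/204 + 1/17 = 0.0049020 + 0.0588235 = 0.0637255
z = d/√Var(d) = 0.137260 / √0.0637255 = 0.137260 / 0.252439 = 0.544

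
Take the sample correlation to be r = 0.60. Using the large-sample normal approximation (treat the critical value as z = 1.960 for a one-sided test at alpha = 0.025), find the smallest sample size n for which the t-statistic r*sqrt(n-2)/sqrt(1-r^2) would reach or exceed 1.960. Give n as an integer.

9

r√(n−2)/√(1−r²) ≥ 1.960  ⇔  n−2 ≥ (1.960)²·(1−r²)/r²
(1−r²)/r² = (1−0.3600)/0.3600 = 1.7778
n ≥ 2 + 3.8416·1.7778 = 2 + 6.8296 = 8.8296
⌈8.8296⌉ = 9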